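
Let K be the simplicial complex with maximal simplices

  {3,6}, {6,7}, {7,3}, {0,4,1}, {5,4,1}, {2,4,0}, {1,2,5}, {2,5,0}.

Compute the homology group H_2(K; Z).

H_2 = 0.

Fix the vertex order 0 < 1 < 2 < 3 < 4 < 5 < 6 < 7 and write every simplex with vertices in increasing order. Then dim K = 2 and the simplices of K are:

  0-simplices (8): [0], [1], [2], [3], [4], [5], [6], [7]
  1-simplices (13): [0,1], [0,2], [0,4], [0,5], [1,2], [1,4], [1,5], [2,4], [2,5], [3,6], [3,7], [4,5], [6,7]
  2-simplices (5): [0,1,4], [0,2,4], [0,2,5], [1,2,5], [1,4,5]

Hence C_0 ≅ Z^8, C_1 ≅ Z^13, C_2 ≅ Z^5.

Boundary ∂_1: C_1 → C_0 is given by ∂[p,q] = [q] − [p].
As a 8×13 matrix over Z this has rank 6, with invariant factors (1,1,1,1,1,1).

The boundary map ∂_2: C_2 → C_1 sends each 2-simplex [p,q,r] to [q,r] − [p,r] + [p,q]. For instance
  ∂[0,2,5] = [2,5] − [0,5] + [0,2],
  ∂[1,4,5] = [4,5] − [1,5] + [1,4].
As a 13×5 matrix over Z this has rank 5, with invariant factors (1,1,1,1,1).

From H_k ≅ ker(∂_k) / im(∂_{k+1}) we obtain:

  H_2: rank ker ∂_2 − rank ∂_3 = (5 − 5) − 0 = 0, and there is no ∂_3, so H_2 = 0.

(K is a triangulation of the disjoint union of the circle S^1 and the Möbius band.)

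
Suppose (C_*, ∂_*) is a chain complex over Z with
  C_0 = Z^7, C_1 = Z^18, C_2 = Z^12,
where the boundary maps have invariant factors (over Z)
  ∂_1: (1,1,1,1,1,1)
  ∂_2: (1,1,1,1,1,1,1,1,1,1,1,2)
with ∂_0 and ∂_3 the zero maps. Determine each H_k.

H_0 ≅ Z,  H_1 ≅ Z/2,  H_2 = 0.

H_0: b_0 = 7 − 0 − 6 = 1; torsion from ∂_1 factors > 1: none. So H_0 ≅ Z.
H_1: b_1 = 18 − 6 − 12 = 0; torsion from ∂_2 factors > 1: [2]. So H_1 ≅ Z/2.
H_2: b_2 = 12 − 12 − 0 = 0; torsion from ∂_3 factors > 1: none. So H_2 ≅ 0.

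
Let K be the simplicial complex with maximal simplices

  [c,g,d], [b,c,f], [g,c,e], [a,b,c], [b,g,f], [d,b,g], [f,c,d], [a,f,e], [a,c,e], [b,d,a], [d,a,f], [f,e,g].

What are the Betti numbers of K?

Fix the vertex order a < b < c < d < e < f < g and write every simplex with vertices in increasing order. Then dim K = 2 and the simplices of K are:

  0-simplices (7): a, b, c, d, e, f, g
  1-simplices (18): ab, ac, ad, ae, af, bc, bd, bf, bg, cd, ce, cf, cg, df, dg, ef, eg, fg
  2-simplices (12): abc, abd, ace, adf, aef, bcf, bdg, bfg, cdf, cdg, ceg, efg

giving chain groups C_0 ≅ Z^7, C_1 ≅ Z^18, C_2 ≅ Z^12.

Boundary ∂_1: C_1 → C_0 is given by ∂[p,q] = [q] − [p]. For instance
  ∂bg = g − b.
The 7×18 boundary matrix has rank 6 and Smith normal form diag(1,1,1,1,1,1).

The boundary map ∂_2: C_2 → C_1 maps a triangle to the signed sum of its edges. For instance
  ∂bfg = fg − bg + bf,
  ∂cdf = df − cf + cd.
This gives a 18×12 integer matrix of rank 12; reducing to Smith normal form yields diagonal entries (1,1,1,1,1,1,1,1,1,1,1,2).

Now H_k = ker ∂_k / im ∂_{k+1}, so:

  H_0: rank C_0 − rank ∂_1 = 7 − 6 = 1, and the invariant factors of ∂_1 are all 1, so H_0 ≅ Z.
  H_1: rank ker ∂_1 − rank ∂_2 = (18 − 6) − 12 = 0, and ∂_2 has invariant factor 2 > 1, so H_1 ≅ Z/2.
  H_2: rank ker ∂_2 − rank ∂_3 = (12 − 12) − 0 = 0, and there is no ∂_3, so H_2 ≅ 0.

As a check, the Euler characteristic is 7 − 18 + 12 = 1, which agrees with 1 − 0 + 0 = 1.

Hence the Betti numbers are b_0 = 1, b_1 = 0, b_2 = 0.

b_0 = 1, b_1 = 0, b_2 = 0.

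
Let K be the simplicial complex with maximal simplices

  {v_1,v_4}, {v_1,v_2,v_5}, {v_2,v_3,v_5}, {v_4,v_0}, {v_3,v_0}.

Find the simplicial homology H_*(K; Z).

H_0 ≅ Z,  H_1 ≅ Z,  H_2 = 0.

Fix the vertex order v_0 < v_1 < v_2 < v_3 < v_4 < v_5 and write every simplex with vertices in increasing order. Then dim K = 2 and the simplices of K are:

  0-simplices (6): [v_0], [v_1], [v_2], [v_3], [v_4], [v_5]
  1-simplices (8): [v_0,v_3], [v_0,v_4], [v_1,v_2], [v_1,v_4], [v_1,v_5], [v_2,v_3], [v_2,v_5], [v_3,v_5]
  2-simplices (2): [v_1,v_2,v_5], [v_2,v_3,v_5]

Hence C_0 ≅ Z^6, C_1 ≅ Z^8, C_2 ≅ Z^2.

∂_1: C_1 → C_0 sends each edge [p,q] (with p < q) to q − p.
The 6×8 boundary matrix has rank 5 and Smith normal form diag(1,1,1,1,1).

The boundary map ∂_2: C_2 → C_1 sends each 2-simplex [p,q,r] to [q,r] − [p,r] + [p,q]. For instance
  ∂[v_2,v_3,v_5] = [v_3,v_5] − [v_2,v_5] + [v_2,v_3],
  ∂[v_1,v_2,v_5] = [v_2,v_5] − [v_1,v_5] + [v_1,v_2].
The resulting 8×2 matrix has rank 2, and its Smith normal form has invariant factors (1,1).

From H_k ≅ ker(∂_k) / im(∂_{k+1}) we obtain:

  H_0: rank C_0 − rank ∂_1 = 6 − 5 = 1, and the invariant factors of ∂_1 are all 1, so H_0 = Z.
  H_1: rank ker ∂_1 − rank ∂_2 = (8 − 5) − 2 = 1, and the invariant factors of ∂_2 are all 1, so H_1 = Z.
  H_2: rank ker ∂_2 − rank ∂_3 = (2 − 2) − 0 = 0, and there is no ∂_3, so H_2 = 0.

As a check, the Euler characteristic is 6 − 8 + 2 = 0, which agrees with 1 − 1 + 0 = 0.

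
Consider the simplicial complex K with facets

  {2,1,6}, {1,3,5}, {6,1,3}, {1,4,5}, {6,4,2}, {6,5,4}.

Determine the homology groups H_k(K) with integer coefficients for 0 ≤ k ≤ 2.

H_0 = Z,  H_1 = Z,  H_2 = 0.

Fix the vertex order 1 < 2 < 3 < 4 < 5 < 6 and write every simplex with vertices in increasing order. Then dim K = 2 and the simplices of K are:

  0-simplices (6): [1], [2], [3], [4], [5], [6]
  1-simplices (12): [1,2], [1,3], [1,4], [1,5], [1,6], [2,4], [2,6], [3,5], [3,6], [4,5], [4,6], [5,6]
  2-simplices (6): [1,2,6], [1,3,5], [1,3,6], [1,4,5], [2,4,6], [4,5,6]

so the chain groups are C_0 ≅ Z^6, C_1 ≅ Z^12, C_2 ≅ Z^6.

Boundary ∂_1: C_1 → C_0 maps an edge to its endpoints' difference, ∂[p,q] = q − p. For instance
  ∂[3,6] = [6] − [3].
This gives a 6×12 integer matrix of rank 5; reducing to Smith normal form yields diagonal entries (1,1,1,1,1).

The boundary map ∂_2: C_2 → C_1 acts by ∂[p,q,r] = [q,r] − [p,r] + [p,q]. For instance
  ∂[1,3,5] = [3,5] − [1,5] + [1,3],
  ∂[4,5,6] = [5,6] − [4,6] + [4,5].
As a 12×6 matrix over Z this has rank 6, with invariant factors (1,1,1,1,1,1).

Now H_k = ker ∂_k / im ∂_{k+1}, so:

  H_0: rank C_0 − rank ∂_1 = 6 − 5 = 1, and the invariant factors of ∂_1 are all 1, so H_0 ≅ Z.
  H_1: rank ker ∂_1 − rank ∂_2 = (12 − 5) − 6 = 1, and the invariant factors of ∂_2 are all 1, so H_1 ≅ Z.
  H_2: rank ker ∂_2 − rank ∂_3 = (6 − 6) − 0 = 0, and there is no ∂_3, so H_2 ≅ 0.

As a check, the Euler characteristic is 6 − 12 + 6 = 0, which agrees with 1 − 1 + 0 = 0.
(K is a triangulation of the cylinder S^1 x I.)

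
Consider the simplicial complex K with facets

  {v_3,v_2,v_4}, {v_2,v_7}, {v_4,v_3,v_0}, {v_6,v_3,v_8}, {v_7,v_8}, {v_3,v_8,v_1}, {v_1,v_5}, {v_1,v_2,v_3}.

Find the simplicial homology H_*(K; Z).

H_0 ≅ Z,  H_1 ≅ Z,  H_2 = 0.

Order the vertices as v_0 < v_1 < v_2 < v_3 < v_4 < v_5 < v_6 < v_7 < v_8. Listing each simplex with vertices in this order, K has dimension 2 with simplices:

  0-simplices (9): [v_0], [v_1], [v_2], [v_3], [v_4], [v_5], [v_6], [v_7], [v_8]
  1-simplices (14): [v_0,v_3], [v_0,v_4], [v_1,v_2], [v_1,v_3], [v_1,v_5], [v_1,v_8], [v_2,v_3], [v_2,v_4], [v_2,v_7], [v_3,v_4], [v_3,v_6], [v_3,v_8], [v_6,v_8], [v_7,v_8]
  2-simplices (5): [v_0,v_3,v_4], [v_1,v_2,v_3], [v_1,v_3,v_8], [v_2,v_3,v_4], [v_3,v_6,v_8]

so the chain groups are C_0 ≅ Z^9, C_1 ≅ Z^14, C_2 ≅ Z^5.

Boundary ∂_1: C_1 → C_0 maps an edge to its endpoints' difference, ∂[p,q] = q − p. For instance
  ∂[v_2,v_7] = [v_7] − [v_2].
The 9×14 boundary matrix has rank 8 and Smith normal form diag(1,1,1,1,1,1,1,1).

∂_2: C_2 → C_1 sends each 2-simplex [p,q,r] to [q,r] − [p,r] + [p,q]. For instance
  ∂[v_0,v_3,v_4] = [v_3,v_4] − [v_0,v_4] + [v_0,v_3],
  ∂[v_1,v_2,v_3] = [v_2,v_3] − [v_1,v_3] + [v_1,v_2].
The resulting 14×5 matrix has rank 5, and its Smith normal form has invariant factors (1,1,1,1,1).

Reading off H_k = ker ∂_k / im ∂_{k+1}:

  H_0: rank C_0 − rank ∂_1 = 9 − 8 = 1, and the invariant factors of ∂_1 are all 1, so H_0 = Z.
  H_1: rank ker ∂_1 − rank ∂_2 = (14 − 8) − 5 = 1, and the invariant factors of ∂_2 are all 1, so H_1 = Z.
  H_2: rank ker ∂_2 − rank ∂_3 = (5 − 5) − 0 = 0, and there is no ∂_3, so H_2 = 0.

As a check, the Euler characteristic is 9 − 14 + 5 = 0, which agrees with 1 − 1 + 0 = 0.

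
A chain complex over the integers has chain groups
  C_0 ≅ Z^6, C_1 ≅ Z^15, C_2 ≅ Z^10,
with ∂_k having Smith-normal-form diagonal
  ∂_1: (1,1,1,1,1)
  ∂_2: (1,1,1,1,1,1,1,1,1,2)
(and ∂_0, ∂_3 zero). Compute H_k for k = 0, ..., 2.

H_0: b_0 = 6 − 0 − 5 = 1; torsion from ∂_1 factors > 1: none. So H_0 ≅ Z.
H_1: b_1 = 15 − 5 − 10 = 0; torsion from ∂_2 factors > 1: [2]. So H_1 ≅ Z/2Z.
H_2: b_2 = 10 − 10 − 0 = 0; torsion from ∂_3 factors > 1: none. So H_2 ≅ 0.

H_0 ≅ Z,  H_1 ≅ Z/2Z,  H_2 = 0.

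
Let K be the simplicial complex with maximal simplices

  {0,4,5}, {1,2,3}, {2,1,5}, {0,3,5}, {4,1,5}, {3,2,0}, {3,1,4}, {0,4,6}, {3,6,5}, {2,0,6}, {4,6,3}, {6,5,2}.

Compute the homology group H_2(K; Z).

H_2 = 0.

Take the total order 0 < 1 < 2 < 3 < 4 < 5 < 6 on the vertex set. Then K (dimension 2) consists of the simplices:

  0-simplices (7): [0], [1], [2], [3], [4], [5], [6]
  1-simplices (18): [0,2], [0,3], [0,4], [0,5], [0,6], [1,2], [1,3], [1,4], [1,5], [2,3], [2,5], [2,6], [3,4], [3,5], [3,6], [4,5], [4,6], [5,6]
  2-simplices (12): [0,2,3], [0,2,6], [0,3,5], [0,4,5], [0,4,6], [1,2,3], [1,2,5], [1,3,4], [1,4,5], [2,5,6], [3,4,6], [3,5,6]

giving chain groups C_0 ≅ Z^7, C_1 ≅ Z^18, C_2 ≅ Z^12.

Boundary ∂_1: C_1 → C_0 sends each edge [p,q] (with p < q) to q − p.
As a 7×18 matrix over Z this has rank 6, with invariant factors (1,1,1,1,1,1).

∂_2: C_2 → C_1 acts by ∂[p,q,r] = [q,r] − [p,r] + [p,q]. For instance
  ∂[0,4,6] = [4,6] − [0,6] + [0,4],
  ∂[3,4,6] = [4,6] − [3,6] + [3,4].
As a 18×12 matrix over Z this has rank 12, with invariant factors (1,1,1,1,1,1,1,1,1,1,1,2).

Computing H_k = (kernel of ∂_k) / (image of ∂_{k+1}):

  H_2: rank ker ∂_2 − rank ∂_3 = (12 − 12) − 0 = 0, and there is no ∂_3, so H_2 ≅ 0.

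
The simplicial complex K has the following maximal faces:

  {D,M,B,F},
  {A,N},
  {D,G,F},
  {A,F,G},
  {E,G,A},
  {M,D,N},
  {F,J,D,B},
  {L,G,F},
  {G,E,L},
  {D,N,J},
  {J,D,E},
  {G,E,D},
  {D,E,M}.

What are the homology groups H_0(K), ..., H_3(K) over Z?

H_0 = Z,  H_1 = Z,  H_2 = 0,  H_3 = 0.

We work with the vertex ordering A < B < D < E < F < G < J < L < M < N. The simplices of K, each written with vertices in increasing order, are:

  0-simplices (10): A, B, D, E, F, G, J, L, M, N
  1-simplices (25): AE, AF, AG, AN, BD, BF, BJ, BM, DE, DF, DG, DJ, DM, DN, EG, EJ, EL, EM, FG, FJ, FL, FM, GL, JN, MN
  2-simplices (17): AEG, AFG, BDF, BDJ, BDM, BFJ, BFM, DEG, DEJ, DEM, DFG, DFJ, DFM, DJN, DMN, EGL, FGL
  3-simplices (2): BDFJ, BDFM

so the chain groups are C_0 ≅ Z^10, C_1 ≅ Z^25, C_2 ≅ Z^17, C_3 ≅ Z^2.

Boundary ∂_1: C_1 → C_0 is given by ∂[p,q] = [q] − [p]. For instance
  ∂AN = N − A.
This gives a 10×25 integer matrix of rank 9; reducing to Smith normal form yields diagonal entries (1,1,1,1,1,1,1,1,1).

The boundary map ∂_2: C_2 → C_1 acts by ∂[p,q,r] = [q,r] − [p,r] + [p,q]. For instance
  ∂DEG = EG − DG + DE,
  ∂BFJ = FJ − BJ + BF.
This gives a 25×17 integer matrix of rank 15; reducing to Smith normal form yields diagonal entries (1,1,1,1,1,1,1,1,1,1,1,1,1,1,1).

∂_3: C_3 → C_2 sends each 3-simplex σ to the alternating sum Σ_i (−1)^i (σ with its i-th vertex removed). For instance
  ∂BDFJ = DFJ − BFJ + BDJ − BDF,
  ∂BDFM = DFM − BFM + BDM − BDF.
This gives a 17×2 integer matrix of rank 2; reducing to Smith normal form yields diagonal entries (1,1).

From H_k ≅ ker(∂_k) / im(∂_{k+1}) we obtain:

  H_0: rank C_0 − rank ∂_1 = 10 − 9 = 1, and the invariant factors of ∂_1 are all 1, so H_0 = Z.
  H_1: rank ker ∂_1 − rank ∂_2 = (25 − 9) − 15 = 1, and the invariant factors of ∂_2 are all 1, so H_1 = Z.
  H_2: rank ker ∂_2 − rank ∂_3 = (17 − 15) − 2 = 0, and the invariant factors of ∂_3 are all 1, so H_2 = 0.
  H_3: rank ker ∂_3 − rank ∂_4 = (2 − 2) − 0 = 0, and there is no ∂_4, so H_3 = 0.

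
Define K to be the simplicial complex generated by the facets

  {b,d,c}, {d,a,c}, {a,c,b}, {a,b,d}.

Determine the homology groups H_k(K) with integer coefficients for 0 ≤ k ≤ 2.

H_0 ≅ Z,  H_1 = 0,  H_2 ≅ Z.

We work with the vertex ordering a < b < c < d. The simplices of K, each written with vertices in increasing order, are:

  0-simplices (4): a, b, c, d
  1-simplices (6): ab, ac, ad, bc, bd, cd
  2-simplices (4): abc, abd, acd, bcd

Hence C_0 ≅ Z^4, C_1 ≅ Z^6, C_2 ≅ Z^4.

∂_1: C_1 → C_0 maps an edge to its endpoints' difference, ∂[p,q] = q − p. For instance
  ∂ac = c − a.
The resulting 4×6 matrix has rank 3, and its Smith normal form has invariant factors (1,1,1).

Boundary ∂_2: C_2 → C_1 maps a triangle to the signed sum of its edges. For instance
  ∂acd = cd − ad + ac,
  ∂bcd = cd − bd + bc.
As a 6×4 matrix over Z this has rank 3, with invariant factors (1,1,1).

Computing H_k = (kernel of ∂_k) / (image of ∂_{k+1}):

  H_0: rank C_0 − rank ∂_1 = 4 − 3 = 1, and the invariant factors of ∂_1 are all 1, so H_0 = Z.
  H_1: rank ker ∂_1 − rank ∂_2 = (6 − 3) − 3 = 0, and the invariant factors of ∂_2 are all 1, so H_1 = 0.
  H_2: rank ker ∂_2 − rank ∂_3 = (4 − 3) − 0 = 1, and there is no ∂_3, so H_2 = Z.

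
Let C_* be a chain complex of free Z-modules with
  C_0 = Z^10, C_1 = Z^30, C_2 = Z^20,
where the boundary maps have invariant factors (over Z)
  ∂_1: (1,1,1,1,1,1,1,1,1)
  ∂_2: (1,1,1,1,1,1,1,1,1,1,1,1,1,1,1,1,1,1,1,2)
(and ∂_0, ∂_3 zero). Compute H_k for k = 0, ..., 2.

H_0: b_0 = 10 − 0 − 9 = 1; torsion from ∂_1 factors > 1: none. So H_0 = Z.
H_1: b_1 = 30 − 9 − 20 = 1; torsion from ∂_2 factors > 1: [2]. So H_1 = Z ⊕ Z/2.
H_2: b_2 = 20 − 20 − 0 = 0; torsion from ∂_3 factors > 1: none. So H_2 = 0.

H_0 = Z,  H_1 = Z ⊕ Z/2,  H_2 = 0.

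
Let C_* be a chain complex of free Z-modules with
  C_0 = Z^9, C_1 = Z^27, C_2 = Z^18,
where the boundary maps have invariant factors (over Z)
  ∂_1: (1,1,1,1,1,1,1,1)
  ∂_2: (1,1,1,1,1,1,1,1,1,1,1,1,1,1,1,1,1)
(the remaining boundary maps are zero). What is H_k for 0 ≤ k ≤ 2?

H_0 = Z,  H_1 = Z^2,  H_2 = Z.

H_0: b_0 = 9 − 0 − 8 = 1; torsion from ∂_1 factors > 1: none. So H_0 = Z.
H_1: b_1 = 27 − 8 − 17 = 2; torsion from ∂_2 factors > 1: none. So H_1 = Z^2.
H_2: b_2 = 18 − 17 − 0 = 1; torsion from ∂_3 factors > 1: none. So H_2 = Z.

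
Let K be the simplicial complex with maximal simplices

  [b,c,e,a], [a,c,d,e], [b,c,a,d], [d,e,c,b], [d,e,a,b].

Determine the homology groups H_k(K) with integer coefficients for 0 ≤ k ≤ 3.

Take the total order a < b < c < d < e on the vertex set. Then K (dimension 3) consists of the simplices:

  0-simplices (5): a, b, c, d, e
  1-simplices (10): ab, ac, ad, ae, bc, bd, be, cd, ce, de
  2-simplices (10): abc, abd, abe, acd, ace, ade, bcd, bce, bde, cde
  3-simplices (5): abcd, abce, abde, acde, bcde

so the chain groups are C_0 ≅ Z^5, C_1 ≅ Z^10, C_2 ≅ Z^10, C_3 ≅ Z^5.

∂_1: C_1 → C_0 is given by ∂[p,q] = [q] − [p]. For instance
  ∂cd = d − c.
This gives a 5×10 integer matrix of rank 4; reducing to Smith normal form yields diagonal entries (1,1,1,1).

∂_2: C_2 → C_1 maps a triangle to the signed sum of its edges. For instance
  ∂bce = ce − be + bc,
  ∂abc = bc − ac + ab.
The resulting 10×10 matrix has rank 6, and its Smith normal form has invariant factors (1,1,1,1,1,1).

Boundary ∂_3: C_3 → C_2 sends each 3-simplex σ to the alternating sum Σ_i (−1)^i (σ with its i-th vertex removed). For instance
  ∂abcd = bcd − acd + abd − abc,
  ∂abce = bce − ace + abe − abc.
As a 10×5 matrix over Z this has rank 4, with invariant factors (1,1,1,1).

Now H_k = ker ∂_k / im ∂_{k+1}, so:

  H_0: rank C_0 − rank ∂_1 = 5 − 4 = 1, and the invariant factors of ∂_1 are all 1, so H_0 = Z.
  H_1: rank ker ∂_1 − rank ∂_2 = (10 − 4) − 6 = 0, and the invariant factors of ∂_2 are all 1, so H_1 = 0.
  H_2: rank ker ∂_2 − rank ∂_3 = (10 − 6) − 4 = 0, and the invariant factors of ∂_3 are all 1, so H_2 = 0.
  H_3: rank ker ∂_3 − rank ∂_4 = (5 − 4) − 0 = 1, and there is no ∂_4, so H_3 = Z.

As a check, the Euler characteristic is 5 − 10 + 10 − 5 = 0, which agrees with 1 − 0 + 0 − 1 = 0.
(K is a triangulation of the 3-sphere S^3.)

H_0 ≅ Z,  H_1 = 0,  H_2 = 0,  H_3 ≅ Z.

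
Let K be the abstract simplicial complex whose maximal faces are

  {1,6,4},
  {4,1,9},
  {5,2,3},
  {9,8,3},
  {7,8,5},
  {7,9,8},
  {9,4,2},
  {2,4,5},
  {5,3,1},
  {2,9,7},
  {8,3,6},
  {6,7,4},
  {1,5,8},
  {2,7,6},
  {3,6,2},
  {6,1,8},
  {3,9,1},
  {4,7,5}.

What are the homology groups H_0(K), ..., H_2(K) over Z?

Take the total order 1 < 2 < 3 < 4 < 5 < 6 < 7 < 8 < 9 on the vertex set. Then K (dimension 2) consists of the simplices:

  0-simplices (9): [1], [2], [3], [4], [5], [6], [7], [8], [9]
  1-simplices (27): (27 of them)
  2-simplices (18): [1,3,5], [1,3,9], [1,4,6], [1,4,9], [1,5,8], [1,6,8], [2,3,5], [2,3,6], [2,4,5], [2,4,9], [2,6,7], [2,7,9], [3,6,8], [3,8,9], [4,5,7], [4,6,7], [5,7,8], [7,8,9]

Hence C_0 ≅ Z^9, C_1 ≅ Z^27, C_2 ≅ Z^18.

Boundary ∂_1: C_1 → C_0 is given by ∂[p,q] = [q] − [p].
As a 9×27 matrix over Z this has rank 8, with invariant factors (1,1,1,1,1,1,1,1).

The boundary map ∂_2: C_2 → C_1 maps a triangle to the signed sum of its edges. For instance
  ∂[5,7,8] = [7,8] − [5,8] + [5,7],
  ∂[2,4,5] = [4,5] − [2,5] + [2,4].
As a 27×18 matrix over Z this has rank 18, with invariant factors (1,1,1,1,1,1,1,1,1,1,1,1,1,1,1,1,1,2).

Computing H_k = (kernel of ∂_k) / (image of ∂_{k+1}):

  H_0: rank C_0 − rank ∂_1 = 9 − 8 = 1, and the invariant factors of ∂_1 are all 1, so H_0 ≅ Z.
  H_1: rank ker ∂_1 − rank ∂_2 = (27 − 8) − 18 = 1, and ∂_2 has invariant factor 2 > 1, so H_1 ≅ Z ⊕ Z_2.
  H_2: rank ker ∂_2 − rank ∂_3 = (18 − 18) − 0 = 0, and there is no ∂_3, so H_2 ≅ 0.

H_0 = Z,  H_1 = Z ⊕ Z_2,  H_2 = 0.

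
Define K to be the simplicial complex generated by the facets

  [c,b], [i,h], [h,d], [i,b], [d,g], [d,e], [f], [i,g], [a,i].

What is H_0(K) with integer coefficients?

Take the total order a < b < c < d < e < f < g < h < i on the vertex set. Then K (dimension 1) consists of the simplices:

  0-simplices (9): a, b, c, d, e, f, g, h, i
  1-simplices (8): ai, bc, bi, de, dg, dh, gi, hi

so the chain groups are C_0 ≅ Z^9, C_1 ≅ Z^8.

The boundary map ∂_1: C_1 → C_0 sends each edge [p,q] (with p < q) to q − p.
The 9×8 boundary matrix has rank 7 and Smith normal form diag(1,1,1,1,1,1,1).

Now H_k = ker ∂_k / im ∂_{k+1}, so:

  H_0: rank C_0 − rank ∂_1 = 9 − 7 = 2, and the invariant factors of ∂_1 are all 1, so H_0 ≅ Z^2.

H_0 ≅ Z^2.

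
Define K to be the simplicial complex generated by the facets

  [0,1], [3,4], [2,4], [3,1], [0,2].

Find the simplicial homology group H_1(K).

H_1 = Z.

We work with the vertex ordering 0 < 1 < 2 < 3 < 4. The simplices of K, each written with vertices in increasing order, are:

  0-simplices (5): [0], [1], [2], [3], [4]
  1-simplices (5): [0,1], [0,2], [1,3], [2,4], [3,4]

so the chain groups are C_0 ≅ Z^5, C_1 ≅ Z^5.

∂_1: C_1 → C_0 sends each edge [p,q] (with p < q) to q − p. For instance
  ∂[0,2] = [2] − [0].
The resulting 5×5 matrix has rank 4, and its Smith normal form has invariant factors (1,1,1,1).

Now H_k = ker ∂_k / im ∂_{k+1}, so:

  H_1: rank ker ∂_1 − rank ∂_2 = (5 − 4) − 0 = 1, and there is no ∂_2, so H_1 = Z.

(K is a triangulation of the circle S^1.)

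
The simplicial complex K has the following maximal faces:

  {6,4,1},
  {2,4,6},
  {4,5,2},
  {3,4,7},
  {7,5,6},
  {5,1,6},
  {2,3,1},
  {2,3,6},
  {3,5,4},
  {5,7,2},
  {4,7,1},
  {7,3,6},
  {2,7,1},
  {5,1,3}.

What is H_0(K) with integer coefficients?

H_0 = Z.

Take the total order 1 < 2 < 3 < 4 < 5 < 6 < 7 on the vertex set. Then K (dimension 2) consists of the simplices:

  0-simplices (7): [1], [2], [3], [4], [5], [6], [7]
  1-simplices (21): [1,2], [1,3], [1,4], [1,5], [1,6], [1,7], [2,3], [2,4], [2,5], [2,6], [2,7], [3,4], [3,5], [3,6], [3,7], [4,5], [4,6], [4,7], [5,6], [5,7], [6,7]
  2-simplices (14): [1,2,3], [1,2,7], [1,3,5], [1,4,6], [1,4,7], [1,5,6], [2,3,6], [2,4,5], [2,4,6], [2,5,7], [3,4,5], [3,4,7], [3,6,7], [5,6,7]

so the chain groups are C_0 ≅ Z^7, C_1 ≅ Z^21, C_2 ≅ Z^14.

Boundary ∂_1: C_1 → C_0 maps an edge to its endpoints' difference, ∂[p,q] = q − p. For instance
  ∂[2,4] = [4] − [2].
As a 7×21 matrix over Z this has rank 6, with invariant factors (1,1,1,1,1,1).

∂_2: C_2 → C_1 acts by ∂[p,q,r] = [q,r] − [p,r] + [p,q]. For instance
  ∂[1,4,7] = [4,7] − [1,7] + [1,4],
  ∂[3,4,5] = [4,5] − [3,5] + [3,4].
The 21×14 boundary matrix has rank 13 and Smith normal form diag(1,1,1,1,1,1,1,1,1,1,1,1,1).

Now H_k = ker ∂_k / im ∂_{k+1}, so:

  H_0: rank C_0 − rank ∂_1 = 7 − 6 = 1, and the invariant factors of ∂_1 are all 1, so H_0 ≅ Z.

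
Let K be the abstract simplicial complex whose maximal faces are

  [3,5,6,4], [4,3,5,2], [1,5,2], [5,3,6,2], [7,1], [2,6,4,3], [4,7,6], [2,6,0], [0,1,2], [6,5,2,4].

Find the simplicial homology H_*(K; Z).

H_0 ≅ Z,  H_1 ≅ Z,  H_2 = 0,  H_3 ≅ Z.

Take the total order 0 < 1 < 2 < 3 < 4 < 5 < 6 < 7 on the vertex set. Then K (dimension 3) consists of the simplices:

  0-simplices (8): [0], [1], [2], [3], [4], [5], [6], [7]
  1-simplices (18): [0,1], [0,2], [0,6], [1,2], [1,5], [1,7], [2,3], [2,4], [2,5], [2,6], [3,4], [3,5], [3,6], [4,5], [4,6], [4,7], [5,6], [6,7]
  2-simplices (14): [0,1,2], [0,2,6], [1,2,5], [2,3,4], [2,3,5], [2,3,6], [2,4,5], [2,4,6], [2,5,6], [3,4,5], [3,4,6], [3,5,6], [4,5,6], [4,6,7]
  3-simplices (5): [2,3,4,5], [2,3,4,6], [2,3,5,6], [2,4,5,6], [3,4,5,6]

so the chain groups are C_0 ≅ Z^8, C_1 ≅ Z^18, C_2 ≅ Z^14, C_3 ≅ Z^5.

∂_1: C_1 → C_0 sends each edge [p,q] (with p < q) to q − p. For instance
  ∂[0,1] = [1] − [0].
This gives a 8×18 integer matrix of rank 7; reducing to Smith normal form yields diagonal entries (1,1,1,1,1,1,1).

The boundary map ∂_2: C_2 → C_1 maps a triangle to the signed sum of its edges. For instance
  ∂[0,1,2] = [1,2] − [0,2] + [0,1],
  ∂[0,2,6] = [2,6] − [0,6] + [0,2].
This gives a 18×14 integer matrix of rank 10; reducing to Smith normal form yields diagonal entries (1,1,1,1,1,1,1,1,1,1).

Boundary ∂_3: C_3 → C_2 sends each 3-simplex σ to the alternating sum Σ_i (−1)^i (σ with its i-th vertex removed). For instance
  ∂[2,3,5,6] = [3,5,6] − [2,5,6] + [2,3,6] − [2,3,5],
  ∂[2,4,5,6] = [4,5,6] − [2,5,6] + [2,4,6] − [2,4,5].
This gives a 14×5 integer matrix of rank 4; reducing to Smith normal form yields diagonal entries (1,1,1,1).

Reading off H_k = ker ∂_k / im ∂_{k+1}:

  H_0: rank C_0 − rank ∂_1 = 8 − 7 = 1, and the invariant factors of ∂_1 are all 1, so H_0 ≅ Z.
  H_1: rank ker ∂_1 − rank ∂_2 = (18 − 7) − 10 = 1, and the invariant factors of ∂_2 are all 1, so H_1 ≅ Z.
  H_2: rank ker ∂_2 − rank ∂_3 = (14 − 10) − 4 = 0, and the invariant factors of ∂_3 are all 1, so H_2 ≅ 0.
  H_3: rank ker ∂_3 − rank ∂_4 = (5 − 4) − 0 = 1, and there is no ∂_4, so H_3 ≅ Z.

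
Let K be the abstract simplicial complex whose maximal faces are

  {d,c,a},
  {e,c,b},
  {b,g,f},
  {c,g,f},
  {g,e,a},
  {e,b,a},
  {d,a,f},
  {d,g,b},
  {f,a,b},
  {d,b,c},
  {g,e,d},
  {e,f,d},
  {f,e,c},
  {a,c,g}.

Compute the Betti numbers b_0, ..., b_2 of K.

b_0 = 1, b_1 = 2, b_2 = 1.

K has 7 vertices, 21 edges, 14 triangles.
rank ∂_0 = 0, rank ∂_1 = 6 ⇒ b_0 = 7 − 0 − 6 = 1; all invariant factors of ∂_1 are 1 so no torsion. So H_0 ≅ Z.
rank ∂_1 = 6, rank ∂_2 = 13 ⇒ b_1 = 21 − 6 − 13 = 2; all invariant factors of ∂_2 are 1 so no torsion. So H_1 ≅ Z^2.
rank ∂_2 = 13, rank ∂_3 = 0 ⇒ b_2 = 14 − 13 − 0 = 1. So H_2 ≅ Z.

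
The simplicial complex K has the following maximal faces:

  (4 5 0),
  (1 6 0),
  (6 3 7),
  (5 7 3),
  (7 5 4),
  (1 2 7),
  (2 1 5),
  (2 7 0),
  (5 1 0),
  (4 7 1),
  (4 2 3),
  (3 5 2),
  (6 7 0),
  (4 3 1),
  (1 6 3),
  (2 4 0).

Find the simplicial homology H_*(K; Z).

We work with the vertex ordering 0 < 1 < 2 < 3 < 4 < 5 < 6 < 7. The simplices of K, each written with vertices in increasing order, are:

  0-simplices (8): [0], [1], [2], [3], [4], [5], [6], [7]
  1-simplices (24): (24 of them)
  2-simplices (16): [0,1,5], [0,1,6], [0,2,4], [0,2,7], [0,4,5], [0,6,7], [1,2,5], [1,2,7], [1,3,4], [1,3,6], [1,4,7], [2,3,4], [2,3,5], [3,5,7], [3,6,7], [4,5,7]

Hence C_0 ≅ Z^8, C_1 ≅ Z^24, C_2 ≅ Z^16.

The boundary map ∂_1: C_1 → C_0 is given by ∂[p,q] = [q] − [p].
This gives a 8×24 integer matrix of rank 7; reducing to Smith normal form yields diagonal entries (1,1,1,1,1,1,1).

∂_2: C_2 → C_1 maps a triangle to the signed sum of its edges. For instance
  ∂[3,5,7] = [5,7] − [3,7] + [3,5],
  ∂[1,2,7] = [2,7] − [1,7] + [1,2].
As a 24×16 matrix over Z this has rank 15, with invariant factors (1,1,1,1,1,1,1,1,1,1,1,1,1,1,1).

Now H_k = ker ∂_k / im ∂_{k+1}, so:

  H_0: rank C_0 − rank ∂_1 = 8 − 7 = 1, and the invariant factors of ∂_1 are all 1, so H_0 ≅ Z.
  H_1: rank ker ∂_1 − rank ∂_2 = (24 − 7) − 15 = 2, and the invariant factors of ∂_2 are all 1, so H_1 ≅ Z^2.
  H_2: rank ker ∂_2 − rank ∂_3 = (16 − 15) − 0 = 1, and there is no ∂_3, so H_2 ≅ Z.

H_0 = Z,  H_1 = Z^2,  H_2 = Z.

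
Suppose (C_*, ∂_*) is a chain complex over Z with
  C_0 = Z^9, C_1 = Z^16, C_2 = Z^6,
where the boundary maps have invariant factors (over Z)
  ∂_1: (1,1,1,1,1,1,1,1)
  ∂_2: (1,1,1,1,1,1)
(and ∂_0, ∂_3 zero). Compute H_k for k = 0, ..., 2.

H_0: b_0 = 9 − 0 − 8 = 1; torsion from ∂_1 factors > 1: none. So H_0 ≅ Z.
H_1: b_1 = 16 − 8 − 6 = 2; torsion from ∂_2 factors > 1: none. So H_1 ≅ Z^2.
H_2: b_2 = 6 − 6 − 0 = 0; torsion from ∂_3 factors > 1: none. So H_2 ≅ 0.

H_0 ≅ Z,  H_1 ≅ Z^2,  H_2 = 0.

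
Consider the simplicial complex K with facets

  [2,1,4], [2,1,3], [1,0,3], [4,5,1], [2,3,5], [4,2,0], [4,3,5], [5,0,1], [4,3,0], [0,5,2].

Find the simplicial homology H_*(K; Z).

Fix the vertex order 0 < 1 < 2 < 3 < 4 < 5 and write every simplex with vertices in increasing order. Then dim K = 2 and the simplices of K are:

  0-simplices (6): [0], [1], [2], [3], [4], [5]
  1-simplices (15): [0,1], [0,2], [0,3], [0,4], [0,5], [1,2], [1,3], [1,4], [1,5], [2,3], [2,4], [2,5], [3,4], [3,5], [4,5]
  2-simplices (10): [0,1,3], [0,1,5], [0,2,4], [0,2,5], [0,3,4], [1,2,3], [1,2,4], [1,4,5], [2,3,5], [3,4,5]

giving chain groups C_0 ≅ Z^6, C_1 ≅ Z^15, C_2 ≅ Z^10.

Boundary ∂_1: C_1 → C_0 is given by ∂[p,q] = [q] − [p].
As a 6×15 matrix over Z this has rank 5, with invariant factors (1,1,1,1,1).

The boundary map ∂_2: C_2 → C_1 maps a triangle to the signed sum of its edges. For instance
  ∂[0,2,5] = [2,5] − [0,5] + [0,2],
  ∂[1,2,3] = [2,3] − [1,3] + [1,2].
The 15×10 boundary matrix has rank 10 and Smith normal form diag(1,1,1,1,1,1,1,1,1,2).

Now H_k = ker ∂_k / im ∂_{k+1}, so:

  H_0: rank C_0 − rank ∂_1 = 6 − 5 = 1, and the invariant factors of ∂_1 are all 1, so H_0 ≅ Z.
  H_1: rank ker ∂_1 − rank ∂_2 = (15 − 5) − 10 = 0, and ∂_2 has invariant factor 2 > 1, so H_1 ≅ Z/2.
  H_2: rank ker ∂_2 − rank ∂_3 = (10 − 10) − 0 = 0, and there is no ∂_3, so H_2 ≅ 0.

(K is a triangulation of the real projective plane RP^2.)

H_0 = Z,  H_1 = Z/2,  H_2 = 0.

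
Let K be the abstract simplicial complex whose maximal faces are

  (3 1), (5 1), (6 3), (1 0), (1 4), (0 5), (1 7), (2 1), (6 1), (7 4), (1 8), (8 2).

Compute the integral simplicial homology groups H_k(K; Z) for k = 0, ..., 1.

Take the total order 0 < 1 < 2 < 3 < 4 < 5 < 6 < 7 < 8 on the vertex set. Then K (dimension 1) consists of the simplices:

  0-simplices (9): [0], [1], [2], [3], [4], [5], [6], [7], [8]
  1-simplices (12): [0,1], [0,5], [1,2], [1,3], [1,4], [1,5], [1,6], [1,7], [1,8], [2,8], [3,6], [4,7]

giving chain groups C_0 ≅ Z^9, C_1 ≅ Z^12.

The boundary map ∂_1: C_1 → C_0 sends each edge [p,q] (with p < q) to q − p. For instance
  ∂[1,7] = [7] − [1].
The 9×12 boundary matrix has rank 8 and Smith normal form diag(1,1,1,1,1,1,1,1).

Now H_k = ker ∂_k / im ∂_{k+1}, so:

  H_0: rank C_0 − rank ∂_1 = 9 − 8 = 1, and the invariant factors of ∂_1 are all 1, so H_0 ≅ Z.
  H_1: rank ker ∂_1 − rank ∂_2 = (12 − 8) − 0 = 4, and there is no ∂_2, so H_1 ≅ Z^4.

H_0 ≅ Z,  H_1 ≅ Z^4.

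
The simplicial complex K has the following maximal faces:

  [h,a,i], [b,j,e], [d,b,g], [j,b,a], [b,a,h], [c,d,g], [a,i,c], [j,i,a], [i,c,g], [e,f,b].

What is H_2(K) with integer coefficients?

H_2 = 0.

Order the vertices as a < b < c < d < e < f < g < h < i < j. Listing each simplex with vertices in this order, K has dimension 2 with simplices:

  0-simplices (10): a, b, c, d, e, f, g, h, i, j
  1-simplices (20): ab, ac, ah, ai, aj, bd, be, bf, bg, bh, bj, cd, cg, ci, dg, ef, ej, gi, hi, ij
  2-simplices (10): abh, abj, aci, ahi, aij, bdg, bef, bej, cdg, cgi

so the chain groups are C_0 ≅ Z^10, C_1 ≅ Z^20, C_2 ≅ Z^10.

Boundary ∂_1: C_1 → C_0 sends each edge [p,q] (with p < q) to q − p.
The 10×20 boundary matrix has rank 9 and Smith normal form diag(1,1,1,1,1,1,1,1,1).

The boundary map ∂_2: C_2 → C_1 acts by ∂[p,q,r] = [q,r] − [p,r] + [p,q]. For instance
  ∂bej = ej − bj + be,
  ∂cgi = gi − ci + cg.
The 20×10 boundary matrix has rank 10 and Smith normal form diag(1,1,1,1,1,1,1,1,1,1).

Now H_k = ker ∂_k / im ∂_{k+1}, so:

  H_2: rank ker ∂_2 − rank ∂_3 = (10 − 10) − 0 = 0, and there is no ∂_3, so H_2 ≅ 0.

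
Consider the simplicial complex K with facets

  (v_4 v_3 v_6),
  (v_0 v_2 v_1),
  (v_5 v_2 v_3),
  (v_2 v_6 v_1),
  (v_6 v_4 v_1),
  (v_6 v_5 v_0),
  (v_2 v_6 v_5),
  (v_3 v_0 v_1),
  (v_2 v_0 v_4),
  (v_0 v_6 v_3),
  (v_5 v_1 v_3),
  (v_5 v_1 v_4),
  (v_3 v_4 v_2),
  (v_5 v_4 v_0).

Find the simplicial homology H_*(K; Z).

K has 7 vertices, 21 edges, 14 triangles.
rank ∂_0 = 0, rank ∂_1 = 6 ⇒ b_0 = 7 − 0 − 6 = 1; all invariant factors of ∂_1 are 1 so no torsion. So H_0 = Z.
rank ∂_1 = 6, rank ∂_2 = 13 ⇒ b_1 = 21 − 6 − 13 = 2; all invariant factors of ∂_2 are 1 so no torsion. So H_1 = Z^2.
rank ∂_2 = 13, rank ∂_3 = 0 ⇒ b_2 = 14 − 13 − 0 = 1. So H_2 = Z.

H_0 ≅ Z,  H_1 ≅ Z^2,  H_2 ≅ Z.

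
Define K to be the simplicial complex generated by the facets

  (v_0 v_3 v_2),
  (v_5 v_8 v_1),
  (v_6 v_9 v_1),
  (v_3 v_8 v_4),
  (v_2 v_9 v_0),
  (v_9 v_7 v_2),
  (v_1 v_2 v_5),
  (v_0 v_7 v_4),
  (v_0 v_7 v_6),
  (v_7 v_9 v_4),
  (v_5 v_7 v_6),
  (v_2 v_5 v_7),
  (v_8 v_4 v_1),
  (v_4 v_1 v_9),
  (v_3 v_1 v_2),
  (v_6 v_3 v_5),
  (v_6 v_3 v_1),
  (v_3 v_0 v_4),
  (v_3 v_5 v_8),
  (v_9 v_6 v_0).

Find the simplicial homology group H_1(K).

Fix the vertex order v_0 < v_1 < v_2 < v_3 < v_4 < v_5 < v_6 < v_7 < v_8 < v_9 and write every simplex with vertices in increasing order. Then dim K = 2 and the simplices of K are:

  0-simplices (10): [v_0], [v_1], [v_2], [v_3], [v_4], [v_5], [v_6], [v_7], [v_8], [v_9]
  1-simplices (30): (30 of them)
  2-simplices (20): (20 of them)

so the chain groups are C_0 ≅ Z^10, C_1 ≅ Z^30, C_2 ≅ Z^20.

Boundary ∂_1: C_1 → C_0 is given by ∂[p,q] = [q] − [p].
The resulting 10×30 matrix has rank 9, and its Smith normal form has invariant factors (1,1,1,1,1,1,1,1,1).

Boundary ∂_2: C_2 → C_1 maps a triangle to the signed sum of its edges. For instance
  ∂[v_1,v_4,v_8] = [v_4,v_8] − [v_1,v_8] + [v_1,v_4],
  ∂[v_2,v_7,v_9] = [v_7,v_9] − [v_2,v_9] + [v_2,v_7].
The 30×20 boundary matrix has rank 20 and Smith normal form diag(1,1,1,1,1,1,1,1,1,1,1,1,1,1,1,1,1,1,1,2).

Reading off H_k = ker ∂_k / im ∂_{k+1}:

  H_1: rank ker ∂_1 − rank ∂_2 = (30 − 9) − 20 = 1, and ∂_2 has invariant factor 2 > 1, so H_1 = Z × Z/2.

(K is a triangulation of the Klein bottle.)

H_1 ≅ Z × Z/2.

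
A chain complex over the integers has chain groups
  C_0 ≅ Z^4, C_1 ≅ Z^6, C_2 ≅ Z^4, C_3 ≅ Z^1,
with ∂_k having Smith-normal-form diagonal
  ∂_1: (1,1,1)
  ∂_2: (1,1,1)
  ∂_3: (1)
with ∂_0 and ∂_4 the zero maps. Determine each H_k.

H_0 ≅ Z,  H_1 = 0,  H_2 = 0,  H_3 = 0.

H_0: b_0 = 4 − 0 − 3 = 1; torsion from ∂_1 factors > 1: none. So H_0 ≅ Z.
H_1: b_1 = 6 − 3 − 3 = 0; torsion from ∂_2 factors > 1: none. So H_1 ≅ 0.
H_2: b_2 = 4 − 3 − 1 = 0; torsion from ∂_3 factors > 1: none. So H_2 ≅ 0.
H_3: b_3 = 1 − 1 − 0 = 0; torsion from ∂_4 factors > 1: none. So H_3 ≅ 0.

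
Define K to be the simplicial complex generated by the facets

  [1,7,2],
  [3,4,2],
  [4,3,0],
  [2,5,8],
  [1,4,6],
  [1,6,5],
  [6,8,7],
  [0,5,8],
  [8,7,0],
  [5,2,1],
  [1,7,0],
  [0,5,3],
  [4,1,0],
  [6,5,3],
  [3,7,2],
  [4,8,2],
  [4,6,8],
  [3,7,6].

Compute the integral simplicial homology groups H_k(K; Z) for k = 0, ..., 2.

Take the total order 0 < 1 < 2 < 3 < 4 < 5 < 6 < 7 < 8 on the vertex set. Then K (dimension 2) consists of the simplices:

  0-simplices (9): [0], [1], [2], [3], [4], [5], [6], [7], [8]
  1-simplices (27): (27 of them)
  2-simplices (18): [0,1,4], [0,1,7], [0,3,4], [0,3,5], [0,5,8], [0,7,8], [1,2,5], [1,2,7], [1,4,6], [1,5,6], [2,3,4], [2,3,7], [2,4,8], [2,5,8], [3,5,6], [3,6,7], [4,6,8], [6,7,8]

giving chain groups C_0 ≅ Z^9, C_1 ≅ Z^27, C_2 ≅ Z^18.

The boundary map ∂_1: C_1 → C_0 maps an edge to its endpoints' difference, ∂[p,q] = q − p. For instance
  ∂[2,3] = [3] − [2].
The resulting 9×27 matrix has rank 8, and its Smith normal form has invariant factors (1,1,1,1,1,1,1,1).

Boundary ∂_2: C_2 → C_1 acts by ∂[p,q,r] = [q,r] − [p,r] + [p,q]. For instance
  ∂[0,3,4] = [3,4] − [0,4] + [0,3],
  ∂[2,3,7] = [3,7] − [2,7] + [2,3].
As a 27×18 matrix over Z this has rank 17, with invariant factors (1,1,1,1,1,1,1,1,1,1,1,1,1,1,1,1,1).

Computing H_k = (kernel of ∂_k) / (image of ∂_{k+1}):

  H_0: rank C_0 − rank ∂_1 = 9 − 8 = 1, and the invariant factors of ∂_1 are all 1, so H_0 = Z.
  H_1: rank ker ∂_1 − rank ∂_2 = (27 − 8) − 17 = 2, and the invariant factors of ∂_2 are all 1, so H_1 = Z^2.
  H_2: rank ker ∂_2 − rank ∂_3 = (18 − 17) − 0 = 1, and there is no ∂_3, so H_2 = Z.

H_0 = Z,  H_1 = Z^2,  H_2 = Z.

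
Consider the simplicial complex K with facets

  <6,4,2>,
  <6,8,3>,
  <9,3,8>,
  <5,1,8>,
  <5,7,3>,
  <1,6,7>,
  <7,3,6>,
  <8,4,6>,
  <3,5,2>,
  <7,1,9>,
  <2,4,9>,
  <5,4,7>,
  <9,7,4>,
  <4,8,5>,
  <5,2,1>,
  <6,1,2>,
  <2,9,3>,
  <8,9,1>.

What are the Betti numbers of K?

Fix the vertex order 1 < 2 < 3 < 4 < 5 < 6 < 7 < 8 < 9 and write every simplex with vertices in increasing order. Then dim K = 2 and the simplices of K are:

  0-simplices (9): [1], [2], [3], [4], [5], [6], [7], [8], [9]
  1-simplices (27): (27 of them)
  2-simplices (18): [1,2,5], [1,2,6], [1,5,8], [1,6,7], [1,7,9], [1,8,9], [2,3,5], [2,3,9], [2,4,6], [2,4,9], [3,5,7], [3,6,7], [3,6,8], [3,8,9], [4,5,7], [4,5,8], [4,6,8], [4,7,9]

so the chain groups are C_0 ≅ Z^9, C_1 ≅ Z^27, C_2 ≅ Z^18.

∂_1: C_1 → C_0 is given by ∂[p,q] = [q] − [p].
The 9×27 boundary matrix has rank 8 and Smith normal form diag(1,1,1,1,1,1,1,1).

∂_2: C_2 → C_1 acts by ∂[p,q,r] = [q,r] − [p,r] + [p,q]. For instance
  ∂[1,6,7] = [6,7] − [1,7] + [1,6],
  ∂[3,6,7] = [6,7] − [3,7] + [3,6].
The resulting 27×18 matrix has rank 17, and its Smith normal form has invariant factors (1,1,1,1,1,1,1,1,1,1,1,1,1,1,1,1,1).

Computing H_k = (kernel of ∂_k) / (image of ∂_{k+1}):

  H_0: rank C_0 − rank ∂_1 = 9 − 8 = 1, and the invariant factors of ∂_1 are all 1, so H_0 ≅ Z.
  H_1: rank ker ∂_1 − rank ∂_2 = (27 − 8) − 17 = 2, and the invariant factors of ∂_2 are all 1, so H_1 ≅ Z^2.
  H_2: rank ker ∂_2 − rank ∂_3 = (18 − 17) − 0 = 1, and there is no ∂_3, so H_2 ≅ Z.

Hence the Betti numbers are b_0 = 1, b_1 = 2, b_2 = 1.

b_0 = 1, b_1 = 2, b_2 = 1.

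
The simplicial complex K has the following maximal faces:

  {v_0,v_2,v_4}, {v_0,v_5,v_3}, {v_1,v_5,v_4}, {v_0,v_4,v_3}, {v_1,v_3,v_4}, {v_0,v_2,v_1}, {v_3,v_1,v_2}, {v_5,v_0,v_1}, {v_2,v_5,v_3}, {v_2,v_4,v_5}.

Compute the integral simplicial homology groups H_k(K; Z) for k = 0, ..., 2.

Fix the vertex order v_0 < v_1 < v_2 < v_3 < v_4 < v_5 and write every simplex with vertices in increasing order. Then dim K = 2 and the simplices of K are:

  0-simplices (6): [v_0], [v_1], [v_2], [v_3], [v_4], [v_5]
  1-simplices (15): (15 of them)
  2-simplices (10): [v_0,v_1,v_2], [v_0,v_1,v_5], [v_0,v_2,v_4], [v_0,v_3,v_4], [v_0,v_3,v_5], [v_1,v_2,v_3], [v_1,v_3,v_4], [v_1,v_4,v_5], [v_2,v_3,v_5], [v_2,v_4,v_5]

giving chain groups C_0 ≅ Z^6, C_1 ≅ Z^15, C_2 ≅ Z^10.

The boundary map ∂_1: C_1 → C_0 maps an edge to its endpoints' difference, ∂[p,q] = q − p.
This gives a 6×15 integer matrix of rank 5; reducing to Smith normal form yields diagonal entries (1,1,1,1,1).

∂_2: C_2 → C_1 sends each 2-simplex [p,q,r] to [q,r] − [p,r] + [p,q]. For instance
  ∂[v_0,v_1,v_5] = [v_1,v_5] − [v_0,v_5] + [v_0,v_1],
  ∂[v_1,v_2,v_3] = [v_2,v_3] − [v_1,v_3] + [v_1,v_2].
The 15×10 boundary matrix has rank 10 and Smith normal form diag(1,1,1,1,1,1,1,1,1,2).

From H_k ≅ ker(∂_k) / im(∂_{k+1}) we obtain:

  H_0: rank C_0 − rank ∂_1 = 6 − 5 = 1, and the invariant factors of ∂_1 are all 1, so H_0 = Z.
  H_1: rank ker ∂_1 − rank ∂_2 = (15 − 5) − 10 = 0, and ∂_2 has invariant factor 2 > 1, so H_1 = Z/2.
  H_2: rank ker ∂_2 − rank ∂_3 = (10 − 10) − 0 = 0, and there is no ∂_3, so H_2 = 0.

(K is a triangulation of the real projective plane RP^2.)

H_0 ≅ Z,  H_1 ≅ Z/2,  H_2 = 0.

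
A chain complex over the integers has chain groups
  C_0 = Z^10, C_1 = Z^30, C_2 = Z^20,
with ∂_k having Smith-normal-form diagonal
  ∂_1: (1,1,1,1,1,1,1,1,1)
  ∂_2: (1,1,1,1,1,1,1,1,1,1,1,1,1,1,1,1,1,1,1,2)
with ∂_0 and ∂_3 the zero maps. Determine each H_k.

H_0: b_0 = 10 − 0 − 9 = 1; torsion from ∂_1 factors > 1: none. So H_0 ≅ Z.
H_1: b_1 = 30 − 9 − 20 = 1; torsion from ∂_2 factors > 1: [2]. So H_1 ≅ Z × Z/2.
H_2: b_2 = 20 − 20 − 0 = 0; torsion from ∂_3 factors > 1: none. So H_2 ≅ 0.

H_0 ≅ Z,  H_1 ≅ Z × Z/2,  H_2 = 0.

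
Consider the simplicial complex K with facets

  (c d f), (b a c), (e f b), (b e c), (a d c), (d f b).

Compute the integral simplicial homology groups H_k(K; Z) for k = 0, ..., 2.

Fix the vertex order a < b < c < d < e < f and write every simplex with vertices in increasing order. Then dim K = 2 and the simplices of K are:

  0-simplices (6): a, b, c, d, e, f
  1-simplices (12): ab, ac, ad, bc, bd, be, bf, cd, ce, cf, df, ef
  2-simplices (6): abc, acd, bce, bdf, bef, cdf

giving chain groups C_0 ≅ Z^6, C_1 ≅ Z^12, C_2 ≅ Z^6.

Boundary ∂_1: C_1 → C_0 sends each edge [p,q] (with p < q) to q − p. For instance
  ∂bc = c − b.
As a 6×12 matrix over Z this has rank 5, with invariant factors (1,1,1,1,1).

∂_2: C_2 → C_1 sends each 2-simplex [p,q,r] to [q,r] − [p,r] + [p,q]. For instance
  ∂acd = cd − ad + ac,
  ∂bef = ef − bf + be.
The 12×6 boundary matrix has rank 6 and Smith normal form diag(1,1,1,1,1,1).

From H_k ≅ ker(∂_k) / im(∂_{k+1}) we obtain:

  H_0: rank C_0 − rank ∂_1 = 6 − 5 = 1, and the invariant factors of ∂_1 are all 1, so H_0 ≅ Z.
  H_1: rank ker ∂_1 − rank ∂_2 = (12 − 5) − 6 = 1, and the invariant factors of ∂_2 are all 1, so H_1 ≅ Z.
  H_2: rank ker ∂_2 − rank ∂_3 = (6 − 6) − 0 = 0, and there is no ∂_3, so H_2 ≅ 0.

H_0 ≅ Z,  H_1 ≅ Z,  H_2 = 0.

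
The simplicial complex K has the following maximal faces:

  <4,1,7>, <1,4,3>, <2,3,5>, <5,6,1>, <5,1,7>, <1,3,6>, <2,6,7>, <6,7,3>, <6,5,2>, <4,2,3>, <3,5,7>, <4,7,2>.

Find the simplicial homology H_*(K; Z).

H_0 = Z,  H_1 = Z/2,  H_2 = 0.

Take the total order 1 < 2 < 3 < 4 < 5 < 6 < 7 on the vertex set. Then K (dimension 2) consists of the simplices:

  0-simplices (7): [1], [2], [3], [4], [5], [6], [7]
  1-simplices (18): [1,3], [1,4], [1,5], [1,6], [1,7], [2,3], [2,4], [2,5], [2,6], [2,7], [3,4], [3,5], [3,6], [3,7], [4,7], [5,6], [5,7], [6,7]
  2-simplices (12): [1,3,4], [1,3,6], [1,4,7], [1,5,6], [1,5,7], [2,3,4], [2,3,5], [2,4,7], [2,5,6], [2,6,7], [3,5,7], [3,6,7]

Hence C_0 ≅ Z^7, C_1 ≅ Z^18, C_2 ≅ Z^12.

Boundary ∂_1: C_1 → C_0 is given by ∂[p,q] = [q] − [p].
This gives a 7×18 integer matrix of rank 6; reducing to Smith normal form yields diagonal entries (1,1,1,1,1,1).

Boundary ∂_2: C_2 → C_1 sends each 2-simplex [p,q,r] to [q,r] − [p,r] + [p,q]. For instance
  ∂[3,5,7] = [5,7] − [3,7] + [3,5],
  ∂[1,5,7] = [5,7] − [1,7] + [1,5].
This gives a 18×12 integer matrix of rank 12; reducing to Smith normal form yields diagonal entries (1,1,1,1,1,1,1,1,1,1,1,2).

Reading off H_k = ker ∂_k / im ∂_{k+1}:

  H_0: rank C_0 − rank ∂_1 = 7 − 6 = 1, and the invariant factors of ∂_1 are all 1, so H_0 ≅ Z.
  H_1: rank ker ∂_1 − rank ∂_2 = (18 − 6) − 12 = 0, and ∂_2 has invariant factor 2 > 1, so H_1 ≅ Z/2.
  H_2: rank ker ∂_2 − rank ∂_3 = (12 − 12) − 0 = 0, and there is no ∂_3, so H_2 ≅ 0.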